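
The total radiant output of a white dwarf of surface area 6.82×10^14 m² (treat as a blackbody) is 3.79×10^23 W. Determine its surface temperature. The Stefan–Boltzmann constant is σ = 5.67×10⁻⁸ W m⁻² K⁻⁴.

From P = σAT⁴, T = (P / σA)^(1/4) = (3.79×10^23 / (5.67×10⁻⁸ × 6.82×10^14))^(1/4).
T = (9.80×10^15)^(1/4) = 9950 K.

T ≈ 9950 K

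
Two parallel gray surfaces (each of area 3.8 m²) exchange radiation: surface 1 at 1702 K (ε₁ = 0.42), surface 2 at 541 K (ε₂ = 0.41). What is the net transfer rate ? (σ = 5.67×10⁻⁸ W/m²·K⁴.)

Q ≈ 4.68×10^5 W

For two large parallel gray plates, q = σ(T₁⁴ − T₂⁴) / (1/ε₁ + 1/ε₂ − 1).
1/ε₁ + 1/ε₂ − 1 = 1/0.42 + 1/0.41 − 1 = 3.820.
T₁⁴ − T₂⁴ = 8.39×10^12 − 8.57×10^10 = 8.31×10^12 K⁴.
q = 5.67×10⁻⁸ × 8.31×10^12 / 3.820 = 1.23×10^5 W/m².
Q = q·A = 1.23×10^5 × 3.8 = 4.68×10^5 W.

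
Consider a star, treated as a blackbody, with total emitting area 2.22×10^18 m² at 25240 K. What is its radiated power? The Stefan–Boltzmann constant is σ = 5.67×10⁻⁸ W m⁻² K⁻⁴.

P = σAT⁴ = 5.67×10⁻⁸ × 2.22×10^18 × (25240)⁴ = 5.67×10⁻⁸ × 2.22×10^18 × 4.06×10^17.
P = 5.11×10^28 W.

P ≈ 5.11×10^28 W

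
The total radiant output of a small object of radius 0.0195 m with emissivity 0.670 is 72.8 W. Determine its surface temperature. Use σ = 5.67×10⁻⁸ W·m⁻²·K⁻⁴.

T ≈ 796 K

A = 4πr² = 4π × (0.0195)² = 4.78×10^-3 m².
From P = εσAT⁴, T = (P / εσA)^(1/4) = (72.8 / (0.670 × 5.67×10⁻⁸ × 4.78×10^-3))^(1/4).
T = (4.01×10^11)^(1/4) = 796 K.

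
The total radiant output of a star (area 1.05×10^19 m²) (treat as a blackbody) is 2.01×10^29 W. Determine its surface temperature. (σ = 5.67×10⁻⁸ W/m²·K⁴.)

T ≈ 24100 K

From P = σAT⁴, T = (P / σA)^(1/4) = (2.01×10^29 / (5.67×10⁻⁸ × 1.05×10^19))^(1/4).
T = (3.38×10^17)^(1/4) = 24100 K.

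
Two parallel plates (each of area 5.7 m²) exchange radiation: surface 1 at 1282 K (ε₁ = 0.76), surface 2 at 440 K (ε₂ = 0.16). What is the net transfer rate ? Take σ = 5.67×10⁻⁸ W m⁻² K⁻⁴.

For two large parallel gray plates, q = σ(T₁⁴ − T₂⁴) / (1/ε₁ + 1/ε₂ − 1).
1/ε₁ + 1/ε₂ − 1 = 1/0.76 + 1/0.16 − 1 = 6.566.
T₁⁴ − T₂⁴ = 2.70×10^12 − 3.75×10^10 = 2.66×10^12 K⁴.
q = 5.67×10⁻⁸ × 2.66×10^12 / 6.566 = 23000 W/m².
Q = q·A = 23000 × 5.7 = 1.31×10^5 W.

Q ≈ 1.31×10^5 W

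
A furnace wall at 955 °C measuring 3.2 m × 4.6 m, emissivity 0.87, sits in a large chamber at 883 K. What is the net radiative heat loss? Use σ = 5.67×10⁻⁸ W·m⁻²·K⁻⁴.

Q ≈ 1.21×10^6 W

A = 3.2 × 4.6 = 14.7 m².
Convert: 955 °C = 1228 K.
Q = εσA(T⁴ − T_s⁴). T⁴ − T_s⁴ = (1228)⁴ − (883)⁴ = 2.27×10^12 − 6.08×10^11 = 1.67×10^12 K⁴.
Q = 0.87 × 5.67×10⁻⁸ × 14.7 × 1.67×10^12 = 1.21×10^6 W.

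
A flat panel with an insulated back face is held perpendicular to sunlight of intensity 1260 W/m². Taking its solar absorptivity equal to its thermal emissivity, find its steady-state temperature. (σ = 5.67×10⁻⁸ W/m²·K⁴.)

T ≈ 386 K

Absorbed flux αS = emitted flux εσT⁴ (one radiating face); with α = ε, T = (S/σ)^(1/4).
T = (1260 / 5.67×10⁻⁸)^(1/4) = (2.22×10^10)^(1/4).
T = 386 K.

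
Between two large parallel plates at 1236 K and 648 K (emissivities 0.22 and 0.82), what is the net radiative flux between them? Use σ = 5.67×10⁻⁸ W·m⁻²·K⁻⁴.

q ≈ 25700 W/m²

For two large parallel gray plates, q = σ(T₁⁴ − T₂⁴) / (1/ε₁ + 1/ε₂ − 1).
1/ε₁ + 1/ε₂ − 1 = 1/0.22 + 1/0.82 − 1 = 4.765.
T₁⁴ − T₂⁴ = 2.33×10^12 − 1.76×10^11 = 2.16×10^12 K⁴.
q = 5.67×10⁻⁸ × 2.16×10^12 / 4.765 = 25700 W/m².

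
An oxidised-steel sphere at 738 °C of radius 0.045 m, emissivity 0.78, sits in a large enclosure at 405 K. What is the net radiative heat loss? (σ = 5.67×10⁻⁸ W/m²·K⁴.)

A = 4πr² = 4π × (0.045)² = 0.0254 m².
Convert: 738 °C = 1011 K.
Q = εσA(T⁴ − T_s⁴). T⁴ − T_s⁴ = (1011)⁴ − (405)⁴ = 1.04×10^12 − 2.69×10^10 = 1.02×10^12 K⁴.
Q = 0.78 × 5.67×10⁻⁸ × 0.0254 × 1.02×10^12 = 1150 W.

Q ≈ 1150 W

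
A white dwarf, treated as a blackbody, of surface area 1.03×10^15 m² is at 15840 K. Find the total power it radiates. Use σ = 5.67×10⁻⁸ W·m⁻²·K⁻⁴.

P = σAT⁴ = 5.67×10⁻⁸ × 1.03×10^15 × (15840)⁴ = 5.67×10⁻⁸ × 1.03×10^15 × 6.30×10^16.
P = 3.68×10^24 W.

P ≈ 3.68×10^24 W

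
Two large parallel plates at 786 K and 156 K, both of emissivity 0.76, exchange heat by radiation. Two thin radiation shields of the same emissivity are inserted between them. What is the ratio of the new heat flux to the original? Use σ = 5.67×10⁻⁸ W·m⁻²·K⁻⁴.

ratio ≈ 0.333

With N identical shields there are N+1 = 3 gaps in series, each with the same radiative resistance, so the flux falls to 1/(N+1) of its unshielded value.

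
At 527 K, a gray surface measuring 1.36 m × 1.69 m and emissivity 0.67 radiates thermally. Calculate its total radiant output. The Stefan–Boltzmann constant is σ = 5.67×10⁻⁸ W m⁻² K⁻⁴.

A = 1.36 × 1.69 = 2.30 m².
P = εσAT⁴ = 0.67 × 5.67×10⁻⁸ × 2.30 × (527)⁴ = 0.67 × 5.67×10⁻⁸ × 2.30 × 7.71×10^10.
P = 6730 W.

P ≈ 6730 W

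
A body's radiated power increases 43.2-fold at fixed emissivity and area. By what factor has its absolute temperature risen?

P ∝ T⁴ ⇒ T ∝ P^(1/4), so T scales by (43.2)^(1/4) = 2.56.

factor ≈ 2.56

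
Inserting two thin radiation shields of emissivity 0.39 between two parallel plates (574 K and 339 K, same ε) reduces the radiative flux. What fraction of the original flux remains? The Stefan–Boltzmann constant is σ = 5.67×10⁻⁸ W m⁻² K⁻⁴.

ratio ≈ 0.333

With N identical shields there are N+1 = 3 gaps in series, each with the same radiative resistance, so the flux falls to 1/(N+1) of its unshielded value.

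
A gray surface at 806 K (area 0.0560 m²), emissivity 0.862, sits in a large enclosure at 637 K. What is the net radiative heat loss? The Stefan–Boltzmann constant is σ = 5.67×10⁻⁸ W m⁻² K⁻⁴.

Q = εσA(T⁴ − T_s⁴). T⁴ − T_s⁴ = (806)⁴ − (637)⁴ = 4.22×10^11 − 1.65×10^11 = 2.57×10^11 K⁴.
Q = 0.862 × 5.67×10⁻⁸ × 0.0560 × 2.57×10^11 = 704 W.

Q ≈ 704 W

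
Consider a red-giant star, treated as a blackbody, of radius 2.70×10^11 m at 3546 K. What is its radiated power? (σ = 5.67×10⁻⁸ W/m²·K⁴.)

A = 4πr² = 4π × (2.70×10^11)² = 9.16×10^23 m².
P = σAT⁴ = 5.67×10⁻⁸ × 9.16×10^23 × (3546)⁴ = 5.67×10⁻⁸ × 9.16×10^23 × 1.58×10^14.
P = 8.21×10^30 W.

P ≈ 8.21×10^30 W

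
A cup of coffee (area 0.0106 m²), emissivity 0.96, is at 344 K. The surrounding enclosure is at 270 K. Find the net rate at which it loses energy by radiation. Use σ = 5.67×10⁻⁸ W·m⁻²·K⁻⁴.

Q = εσA(T⁴ − T_s⁴). T⁴ − T_s⁴ = (344)⁴ − (270)⁴ = 1.40×10^10 − 5.31×10^9 = 8.69×10^9 K⁴.
Q = 0.96 × 5.67×10⁻⁸ × 0.0106 × 8.69×10^9 = 5.01 W.

Q ≈ 5.01 W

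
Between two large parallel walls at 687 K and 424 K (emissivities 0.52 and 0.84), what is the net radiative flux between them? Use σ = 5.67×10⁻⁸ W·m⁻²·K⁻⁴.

For two large parallel gray plates, q = σ(T₁⁴ − T₂⁴) / (1/ε₁ + 1/ε₂ − 1).
1/ε₁ + 1/ε₂ − 1 = 1/0.52 + 1/0.84 − 1 = 2.114.
T₁⁴ − T₂⁴ = 2.23×10^11 − 3.23×10^10 = 1.90×10^11 K⁴.
q = 5.67×10⁻⁸ × 1.90×10^11 / 2.114 = 5110 W/m².

q ≈ 5110 W/m²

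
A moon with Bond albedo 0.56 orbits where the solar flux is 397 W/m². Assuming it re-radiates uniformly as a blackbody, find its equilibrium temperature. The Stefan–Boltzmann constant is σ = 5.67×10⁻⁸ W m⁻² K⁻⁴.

T ≈ 167 K

Power absorbed = (1−a)S·πR²; power emitted = 4πR²σT⁴. Equating and cancelling πR²:
T = ((1−a)S / 4σ)^(1/4) = (175 / (4 × 5.67×10⁻⁸))^(1/4) = (7.70×10^8)^(1/4).
T = 167 K.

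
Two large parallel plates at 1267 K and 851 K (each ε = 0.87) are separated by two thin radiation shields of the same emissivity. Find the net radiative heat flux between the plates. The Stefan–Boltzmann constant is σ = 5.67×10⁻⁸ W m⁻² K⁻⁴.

Each of the 3 gaps contributes resistance (2/ε − 1) = 2/0.87 − 1 = 1.299; total = 3.897.
q = σ(T₁⁴ − T₂⁴) / 3.897 = 5.67×10⁻⁸ × 2.05×10^12 / 3.897 = 29900 W/m².

q ≈ 29900 W/m²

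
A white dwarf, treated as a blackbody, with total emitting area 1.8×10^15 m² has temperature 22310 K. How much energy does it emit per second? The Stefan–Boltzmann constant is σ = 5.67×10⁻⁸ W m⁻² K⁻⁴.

P = σAT⁴ = 5.67×10⁻⁸ × 1.80×10^15 × (22310)⁴ = 5.67×10⁻⁸ × 1.80×10^15 × 2.48×10^17.
P = 2.53×10^25 W.

P ≈ 2.53×10^25 W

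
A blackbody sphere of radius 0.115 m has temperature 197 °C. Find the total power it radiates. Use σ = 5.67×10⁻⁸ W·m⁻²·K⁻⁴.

A = 4πr² = 4π × (0.115)² = 0.166 m².
197 °C = 470 K.
P = σAT⁴ = 5.67×10⁻⁸ × 0.166 × (470)⁴ = 5.67×10⁻⁸ × 0.166 × 4.88×10^10.
P = 460 W.

P ≈ 460 W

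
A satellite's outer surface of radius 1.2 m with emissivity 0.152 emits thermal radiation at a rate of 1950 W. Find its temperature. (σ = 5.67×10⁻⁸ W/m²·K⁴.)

T ≈ 334 K

A = 4πr² = 4π × (1.2)² = 18.1 m².
From P = εσAT⁴, T = (P / εσA)^(1/4) = (1950 / (0.152 × 5.67×10⁻⁸ × 18.1))^(1/4).
T = (1.25×10^10)^(1/4) = 334 K.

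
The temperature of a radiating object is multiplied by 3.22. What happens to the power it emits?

P ∝ T⁴, so the power scales as (3.22)⁴ = 108.

factor ≈ 108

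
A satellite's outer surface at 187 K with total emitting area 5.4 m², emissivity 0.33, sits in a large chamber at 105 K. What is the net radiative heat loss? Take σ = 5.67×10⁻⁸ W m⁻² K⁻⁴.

Q ≈ 111 W

Q = εσA(T⁴ − T_s⁴). T⁴ − T_s⁴ = (187)⁴ − (105)⁴ = 1.22×10^9 − 1.22×10^8 = 1.10×10^9 K⁴.
Q = 0.33 × 5.67×10⁻⁸ × 5.40 × 1.10×10^9 = 111 W.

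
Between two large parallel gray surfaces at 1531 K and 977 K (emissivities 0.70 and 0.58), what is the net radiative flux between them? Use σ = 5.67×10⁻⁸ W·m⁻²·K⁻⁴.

q ≈ 1.21×10^5 W/m²

For two large parallel gray plates, q = σ(T₁⁴ − T₂⁴) / (1/ε₁ + 1/ε₂ − 1).
1/ε₁ + 1/ε₂ − 1 = 1/0.70 + 1/0.58 − 1 = 2.153.
T₁⁴ − T₂⁴ = 5.49×10^12 − 9.11×10^11 = 4.58×10^12 K⁴.
q = 5.67×10⁻⁸ × 4.58×10^12 / 2.153 = 1.21×10^5 W/m².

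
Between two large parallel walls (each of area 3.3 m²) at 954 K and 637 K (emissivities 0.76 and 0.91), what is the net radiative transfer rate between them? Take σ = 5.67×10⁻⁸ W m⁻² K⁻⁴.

For two large parallel gray plates, q = σ(T₁⁴ − T₂⁴) / (1/ε₁ + 1/ε₂ − 1).
1/ε₁ + 1/ε₂ − 1 = 1/0.76 + 1/0.91 − 1 = 1.415.
T₁⁴ − T₂⁴ = 8.28×10^11 − 1.65×10^11 = 6.64×10^11 K⁴.
q = 5.67×10⁻⁸ × 6.64×10^11 / 1.415 = 26600 W/m².
Q = q·A = 26600 × 3.3 = 87800 W.

Q ≈ 87800 W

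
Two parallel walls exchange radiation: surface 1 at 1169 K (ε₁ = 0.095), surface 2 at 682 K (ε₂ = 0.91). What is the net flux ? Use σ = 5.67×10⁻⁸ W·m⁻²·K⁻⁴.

For two large parallel gray plates, q = σ(T₁⁴ − T₂⁴) / (1/ε₁ + 1/ε₂ − 1).
1/ε₁ + 1/ε₂ − 1 = 1/0.095 + 1/0.91 − 1 = 10.63.
T₁⁴ − T₂⁴ = 1.87×10^12 − 2.16×10^11 = 1.65×10^12 K⁴.
q = 5.67×10⁻⁸ × 1.65×10^12 / 10.63 = 8810 W/m².

q ≈ 8810 W/m²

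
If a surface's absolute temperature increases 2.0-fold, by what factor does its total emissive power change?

factor ≈ 16.0

P ∝ T⁴, so the power scales as (2.0)⁴ = 16.0.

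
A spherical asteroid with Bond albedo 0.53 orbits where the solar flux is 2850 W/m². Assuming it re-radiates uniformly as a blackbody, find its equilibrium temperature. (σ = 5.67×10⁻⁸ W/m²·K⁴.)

Power absorbed = (1−a)S·πR²; power emitted = 4πR²σT⁴. Equating and cancelling πR²:
T = ((1−a)S / 4σ)^(1/4) = (1340 / (4 × 5.67×10⁻⁸))^(1/4) = (5.91×10^9)^(1/4).
T = 277 K.

T ≈ 277 K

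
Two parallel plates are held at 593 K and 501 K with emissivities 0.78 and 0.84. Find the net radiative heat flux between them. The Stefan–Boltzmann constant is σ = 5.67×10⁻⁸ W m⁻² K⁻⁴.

q ≈ 2340 W/m²

For two large parallel gray plates, q = σ(T₁⁴ − T₂⁴) / (1/ε₁ + 1/ε₂ − 1).
1/ε₁ + 1/ε₂ − 1 = 1/0.78 + 1/0.84 − 1 = 1.473.
T₁⁴ − T₂⁴ = 1.24×10^11 − 6.30×10^10 = 6.07×10^10 K⁴.
q = 5.67×10⁻⁸ × 6.07×10^10 / 1.473 = 2340 W/m².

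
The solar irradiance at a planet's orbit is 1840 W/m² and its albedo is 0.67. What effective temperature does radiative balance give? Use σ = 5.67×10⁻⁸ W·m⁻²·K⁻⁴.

T ≈ 227 K

Power absorbed = (1−a)S·πR²; power emitted = 4πR²σT⁴. Equating and cancelling πR²:
T = ((1−a)S / 4σ)^(1/4) = (607 / (4 × 5.67×10⁻⁸))^(1/4) = (2.68×10^9)^(1/4).
T = 227 K.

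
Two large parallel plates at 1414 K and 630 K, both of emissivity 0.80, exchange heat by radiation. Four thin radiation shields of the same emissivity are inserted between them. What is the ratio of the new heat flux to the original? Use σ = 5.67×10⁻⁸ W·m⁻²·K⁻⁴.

ratio ≈ 0.200

With N identical shields there are N+1 = 5 gaps in series, each with the same radiative resistance, so the flux falls to 1/(N+1) of its unshielded value.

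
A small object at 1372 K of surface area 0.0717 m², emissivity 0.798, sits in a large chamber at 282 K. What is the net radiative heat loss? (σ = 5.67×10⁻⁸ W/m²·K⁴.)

Q ≈ 11500 W

Q = εσA(T⁴ − T_s⁴). T⁴ − T_s⁴ = (1372)⁴ − (282)⁴ = 3.54×10^12 − 6.32×10^9 = 3.54×10^12 K⁴.
Q = 0.798 × 5.67×10⁻⁸ × 0.0717 × 3.54×10^12 = 11500 W.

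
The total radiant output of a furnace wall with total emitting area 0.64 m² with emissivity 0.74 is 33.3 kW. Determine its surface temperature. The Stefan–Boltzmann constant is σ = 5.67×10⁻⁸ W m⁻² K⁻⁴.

T ≈ 1060 K

From P = εσAT⁴, T = (P / εσA)^(1/4) = (33300 / (0.74 × 5.67×10⁻⁸ × 0.640))^(1/4).
T = (1.24×10^12)^(1/4) = 1060 K.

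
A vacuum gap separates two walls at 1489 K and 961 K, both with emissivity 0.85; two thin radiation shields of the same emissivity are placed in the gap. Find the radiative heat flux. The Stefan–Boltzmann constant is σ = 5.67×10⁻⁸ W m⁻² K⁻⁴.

q ≈ 56800 W/m²

Each of the 3 gaps contributes resistance (2/ε − 1) = 2/0.85 − 1 = 1.353; total = 4.059.
q = σ(T₁⁴ − T₂⁴) / 4.059 = 5.67×10⁻⁸ × 4.06×10^12 / 4.059 = 56800 W/m².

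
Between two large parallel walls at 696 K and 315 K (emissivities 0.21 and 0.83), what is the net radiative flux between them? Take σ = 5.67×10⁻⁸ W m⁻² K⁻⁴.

q ≈ 2570 W/m²

For two large parallel gray plates, q = σ(T₁⁴ − T₂⁴) / (1/ε₁ + 1/ε₂ − 1).
1/ε₁ + 1/ε₂ − 1 = 1/0.21 + 1/0.83 − 1 = 4.967.
T₁⁴ − T₂⁴ = 2.35×10^11 − 9.85×10^9 = 2.25×10^11 K⁴.
q = 5.67×10⁻⁸ × 2.25×10^11 / 4.967 = 2570 W/m².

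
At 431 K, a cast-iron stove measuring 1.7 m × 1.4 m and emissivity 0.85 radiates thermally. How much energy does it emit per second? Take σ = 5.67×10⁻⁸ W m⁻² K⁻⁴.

A = 1.7 × 1.4 = 2.38 m².
P = εσAT⁴ = 0.85 × 5.67×10⁻⁸ × 2.38 × (431)⁴ = 0.85 × 5.67×10⁻⁸ × 2.38 × 3.45×10^10.
P = 3960 W.

P ≈ 3960 W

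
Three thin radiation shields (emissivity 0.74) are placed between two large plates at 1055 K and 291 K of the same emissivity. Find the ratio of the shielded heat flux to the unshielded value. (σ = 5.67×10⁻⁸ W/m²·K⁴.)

With N identical shields there are N+1 = 4 gaps in series, each with the same radiative resistance, so the flux falls to 1/(N+1) of its unshielded value.

ratio ≈ 0.250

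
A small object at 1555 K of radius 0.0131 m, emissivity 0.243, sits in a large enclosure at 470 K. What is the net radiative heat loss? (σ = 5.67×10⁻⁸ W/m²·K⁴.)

Q ≈ 172 W

A = 4πr² = 4π × (0.0131)² = 2.16×10^-3 m².
Q = εσA(T⁴ − T_s⁴). T⁴ − T_s⁴ = (1555)⁴ − (470)⁴ = 5.85×10^12 − 4.88×10^10 = 5.80×10^12 K⁴.
Q = 0.243 × 5.67×10⁻⁸ × 2.16×10^-3 × 5.80×10^12 = 172 W.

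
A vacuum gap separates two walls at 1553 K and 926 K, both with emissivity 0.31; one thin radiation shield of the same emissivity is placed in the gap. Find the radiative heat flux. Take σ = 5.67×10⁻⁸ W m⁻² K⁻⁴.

q ≈ 26400 W/m²

Each of the 2 gaps contributes resistance (2/ε − 1) = 2/0.31 − 1 = 5.452; total = 10.90.
q = σ(T₁⁴ − T₂⁴) / 10.90 = 5.67×10⁻⁸ × 5.08×10^12 / 10.90 = 26400 W/m².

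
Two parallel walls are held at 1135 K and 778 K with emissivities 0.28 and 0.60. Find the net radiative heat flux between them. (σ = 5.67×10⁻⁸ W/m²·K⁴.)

q ≈ 17300 W/m²

For two large parallel gray plates, q = σ(T₁⁴ − T₂⁴) / (1/ε₁ + 1/ε₂ − 1).
1/ε₁ + 1/ε₂ − 1 = 1/0.28 + 1/0.60 − 1 = 4.238.
T₁⁴ − T₂⁴ = 1.66×10^12 − 3.66×10^11 = 1.29×10^12 K⁴.
q = 5.67×10⁻⁸ × 1.29×10^12 / 4.238 = 17300 W/m².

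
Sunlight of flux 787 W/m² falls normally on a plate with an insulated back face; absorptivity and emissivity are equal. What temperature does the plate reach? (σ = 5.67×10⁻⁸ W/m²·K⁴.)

Absorbed flux αS = emitted flux εσT⁴ (one radiating face); with α = ε, T = (S/σ)^(1/4).
T = (787 / 5.67×10⁻⁸)^(1/4) = (1.39×10^10)^(1/4).
T = 343 K.

T ≈ 343 K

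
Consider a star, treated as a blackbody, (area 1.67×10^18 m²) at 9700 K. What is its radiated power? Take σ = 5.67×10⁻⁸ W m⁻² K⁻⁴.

P = σAT⁴ = 5.67×10⁻⁸ × 1.67×10^18 × (9700)⁴ = 5.67×10⁻⁸ × 1.67×10^18 × 8.85×10^15.
P = 8.38×10^26 W.

P ≈ 8.38×10^26 W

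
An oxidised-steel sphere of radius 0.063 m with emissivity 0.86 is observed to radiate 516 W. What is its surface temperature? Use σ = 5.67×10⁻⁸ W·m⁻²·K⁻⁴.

T ≈ 679 K

A = 4πr² = 4π × (0.063)² = 0.0499 m².
From P = εσAT⁴, T = (P / εσA)^(1/4) = (516 / (0.86 × 5.67×10⁻⁸ × 0.0499))^(1/4).
T = (2.12×10^11)^(1/4) = 679 K.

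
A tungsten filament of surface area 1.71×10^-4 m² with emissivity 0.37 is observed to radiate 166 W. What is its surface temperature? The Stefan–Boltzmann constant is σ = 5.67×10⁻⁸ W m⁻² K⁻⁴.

From P = εσAT⁴, T = (P / εσA)^(1/4) = (166 / (0.37 × 5.67×10⁻⁸ × 1.71×10^-4))^(1/4).
T = (4.63×10^13)^(1/4) = 2610 K.

T ≈ 2610 K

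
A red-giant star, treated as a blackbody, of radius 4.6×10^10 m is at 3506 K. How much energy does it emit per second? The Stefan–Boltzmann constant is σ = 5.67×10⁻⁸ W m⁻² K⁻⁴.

A = 4πr² = 4π × (4.6×10^10)² = 2.66×10^22 m².
P = σAT⁴ = 5.67×10⁻⁸ × 2.66×10^22 × (3506)⁴ = 5.67×10⁻⁸ × 2.66×10^22 × 1.51×10^14.
P = 2.28×10^29 W.

P ≈ 2.28×10^29 W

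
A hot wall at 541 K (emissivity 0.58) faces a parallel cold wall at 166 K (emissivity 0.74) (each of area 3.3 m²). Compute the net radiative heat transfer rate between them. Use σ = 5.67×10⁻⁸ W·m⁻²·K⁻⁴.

Q ≈ 7650 W

For two large parallel gray plates, q = σ(T₁⁴ − T₂⁴) / (1/ε₁ + 1/ε₂ − 1).
1/ε₁ + 1/ε₂ − 1 = 1/0.58 + 1/0.74 − 1 = 2.075.
T₁⁴ − T₂⁴ = 8.57×10^10 − 7.59×10^8 = 8.49×10^10 K⁴.
q = 5.67×10⁻⁸ × 8.49×10^10 / 2.075 = 2320 W/m².
Q = q·A = 2320 × 3.3 = 7650 W.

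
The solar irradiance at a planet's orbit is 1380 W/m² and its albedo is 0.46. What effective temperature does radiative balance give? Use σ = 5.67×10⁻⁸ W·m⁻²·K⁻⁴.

T ≈ 239 K

Power absorbed = (1−a)S·πR²; power emitted = 4πR²σT⁴. Equating and cancelling πR²:
T = ((1−a)S / 4σ)^(1/4) = (745 / (4 × 5.67×10⁻⁸))^(1/4) = (3.29×10^9)^(1/4).
T = 239 K.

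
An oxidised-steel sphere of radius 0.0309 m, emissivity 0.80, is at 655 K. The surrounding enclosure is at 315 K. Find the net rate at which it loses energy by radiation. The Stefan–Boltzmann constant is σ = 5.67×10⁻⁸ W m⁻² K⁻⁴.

A = 4πr² = 4π × (0.0309)² = 0.0120 m².
Q = εσA(T⁴ − T_s⁴). T⁴ − T_s⁴ = (655)⁴ − (315)⁴ = 1.84×10^11 − 9.85×10^9 = 1.74×10^11 K⁴.
Q = 0.80 × 5.67×10⁻⁸ × 0.0120 × 1.74×10^11 = 94.8 W.

Q ≈ 94.8 W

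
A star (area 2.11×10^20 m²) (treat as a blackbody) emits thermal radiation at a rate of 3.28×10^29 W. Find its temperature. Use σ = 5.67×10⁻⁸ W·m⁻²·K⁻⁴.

T ≈ 12900 K

From P = σAT⁴, T = (P / σA)^(1/4) = (3.28×10^29 / (5.67×10⁻⁸ × 2.11×10^20))^(1/4).
T = (2.74×10^16)^(1/4) = 12900 K.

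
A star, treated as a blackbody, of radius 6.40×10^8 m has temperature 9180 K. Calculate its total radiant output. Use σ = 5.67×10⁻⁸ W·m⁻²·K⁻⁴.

P ≈ 2.07×10^27 W

A = 4πr² = 4π × (6.40×10^8)² = 5.15×10^18 m².
P = σAT⁴ = 5.67×10⁻⁸ × 5.15×10^18 × (9180)⁴ = 5.67×10⁻⁸ × 5.15×10^18 × 7.10×10^15.
P = 2.07×10^27 W.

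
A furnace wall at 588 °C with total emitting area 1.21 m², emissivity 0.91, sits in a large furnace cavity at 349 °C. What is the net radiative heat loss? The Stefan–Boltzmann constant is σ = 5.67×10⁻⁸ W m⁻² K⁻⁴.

Q ≈ 25000 W

Convert: 588 °C = 861 K; 349 °C = 622 K.
Q = εσA(T⁴ − T_s⁴). T⁴ − T_s⁴ = (861)⁴ − (622)⁴ = 5.50×10^11 − 1.50×10^11 = 4.00×10^11 K⁴.
Q = 0.91 × 5.67×10⁻⁸ × 1.21 × 4.00×10^11 = 25000 W.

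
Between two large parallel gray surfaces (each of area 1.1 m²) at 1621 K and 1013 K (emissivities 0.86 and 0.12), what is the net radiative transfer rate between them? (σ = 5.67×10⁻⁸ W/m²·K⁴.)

For two large parallel gray plates, q = σ(T₁⁴ − T₂⁴) / (1/ε₁ + 1/ε₂ − 1).
1/ε₁ + 1/ε₂ − 1 = 1/0.86 + 1/0.12 − 1 = 8.496.
T₁⁴ − T₂⁴ = 6.90×10^12 − 1.05×10^12 = 5.85×10^12 K⁴.
q = 5.67×10⁻⁸ × 5.85×10^12 / 8.496 = 39100 W/m².
Q = q·A = 39100 × 1.1 = 43000 W.

Q ≈ 43000 W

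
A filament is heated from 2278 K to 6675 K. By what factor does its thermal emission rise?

P ∝ T⁴, so the ratio is (6675/2278)⁴ = (2.930)⁴ = 73.7.

ratio ≈ 73.7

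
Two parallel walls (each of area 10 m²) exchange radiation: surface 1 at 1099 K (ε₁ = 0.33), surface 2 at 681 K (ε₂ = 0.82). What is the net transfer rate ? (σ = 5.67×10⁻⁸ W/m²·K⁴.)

For two large parallel gray plates, q = σ(T₁⁴ − T₂⁴) / (1/ε₁ + 1/ε₂ − 1).
1/ε₁ + 1/ε₂ − 1 = 1/0.33 + 1/0.82 − 1 = 3.250.
T₁⁴ − T₂⁴ = 1.46×10^12 − 2.15×10^11 = 1.24×10^12 K⁴.
q = 5.67×10⁻⁸ × 1.24×10^12 / 3.250 = 21700 W/m².
Q = q·A = 21700 × 10 = 2.17×10^5 W.

Q ≈ 2.17×10^5 W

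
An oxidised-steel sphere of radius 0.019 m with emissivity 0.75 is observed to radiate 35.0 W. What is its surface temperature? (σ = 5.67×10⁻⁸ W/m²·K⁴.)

A = 4πr² = 4π × (0.019)² = 4.54×10^-3 m².
From P = εσAT⁴, T = (P / εσA)^(1/4) = (35.0 / (0.75 × 5.67×10⁻⁸ × 4.54×10^-3))^(1/4).
T = (1.81×10^11)^(1/4) = 653 K.

T ≈ 653 K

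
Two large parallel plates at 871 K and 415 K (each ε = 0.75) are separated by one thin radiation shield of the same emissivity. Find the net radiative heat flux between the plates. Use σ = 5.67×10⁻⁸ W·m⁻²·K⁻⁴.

Each of the 2 gaps contributes resistance (2/ε − 1) = 2/0.75 − 1 = 1.667; total = 3.333.
q = σ(T₁⁴ − T₂⁴) / 3.333 = 5.67×10⁻⁸ × 5.46×10^11 / 3.333 = 9290 W/m².

q ≈ 9290 W/m²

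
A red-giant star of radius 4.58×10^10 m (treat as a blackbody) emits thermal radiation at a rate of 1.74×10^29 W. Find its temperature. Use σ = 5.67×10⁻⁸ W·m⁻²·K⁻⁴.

A = 4πr² = 4π × (4.58×10^10)² = 2.64×10^22 m².
From P = σAT⁴, T = (P / σA)^(1/4) = (1.74×10^29 / (5.67×10⁻⁸ × 2.64×10^22))^(1/4).
T = (1.16×10^14)^(1/4) = 3280 K.

T ≈ 3280 K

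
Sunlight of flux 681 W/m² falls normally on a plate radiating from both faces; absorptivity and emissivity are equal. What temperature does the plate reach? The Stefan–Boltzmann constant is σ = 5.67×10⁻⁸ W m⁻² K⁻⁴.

T ≈ 278 K

Absorbed flux αS = emitted flux 2εσT⁴ per unit area; with α = ε this gives T = (S/2σ)^(1/4).
T = (681 / (2 × 5.67×10⁻⁸))^(1/4) = (6.01×10^9)^(1/4).
T = 278 K.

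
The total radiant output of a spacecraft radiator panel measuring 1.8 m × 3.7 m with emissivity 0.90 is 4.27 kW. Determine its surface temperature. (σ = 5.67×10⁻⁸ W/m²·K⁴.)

T ≈ 335 K

A = 1.8 × 3.7 = 6.66 m².
From P = εσAT⁴, T = (P / εσA)^(1/4) = (4270 / (0.90 × 5.67×10⁻⁸ × 6.66))^(1/4).
T = (1.26×10^10)^(1/4) = 335 K.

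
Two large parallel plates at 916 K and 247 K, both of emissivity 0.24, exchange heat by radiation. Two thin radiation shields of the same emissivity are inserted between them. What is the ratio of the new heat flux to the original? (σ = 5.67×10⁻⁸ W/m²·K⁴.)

ratio ≈ 0.333

With N identical shields there are N+1 = 3 gaps in series, each with the same radiative resistance, so the flux falls to 1/(N+1) of its unshielded value.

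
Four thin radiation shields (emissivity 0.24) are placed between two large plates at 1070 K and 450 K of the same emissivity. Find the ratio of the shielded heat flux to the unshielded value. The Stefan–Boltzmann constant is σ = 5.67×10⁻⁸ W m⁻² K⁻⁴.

ratio ≈ 0.200

With N identical shields there are N+1 = 5 gaps in series, each with the same radiative resistance, so the flux falls to 1/(N+1) of its unshielded value.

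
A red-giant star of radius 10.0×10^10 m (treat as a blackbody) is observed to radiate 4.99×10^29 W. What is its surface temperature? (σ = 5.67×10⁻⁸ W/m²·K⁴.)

A = 4πr² = 4π × (10.0×10^10)² = 1.26×10^23 m².
From P = σAT⁴, T = (P / σA)^(1/4) = (4.99×10^29 / (5.67×10⁻⁸ × 1.26×10^23))^(1/4).
T = (7.00×10^13)^(1/4) = 2890 K.

T ≈ 2890 K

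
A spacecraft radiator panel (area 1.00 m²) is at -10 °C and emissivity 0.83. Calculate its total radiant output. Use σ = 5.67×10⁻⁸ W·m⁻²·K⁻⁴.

P ≈ 225 W

-10 °C = 263 K.
Stefan–Boltzmann: P = εσAT⁴ = 0.83 × 5.67×10⁻⁸ × 1.00 × (263)⁴ = 0.83 × 5.67×10⁻⁸ × 1.00 × 4.78×10^9.
P = 225 W.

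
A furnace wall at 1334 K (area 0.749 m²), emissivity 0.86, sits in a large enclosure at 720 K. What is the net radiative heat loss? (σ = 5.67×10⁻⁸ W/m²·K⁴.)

Q = εσA(T⁴ − T_s⁴). T⁴ − T_s⁴ = (1334)⁴ − (720)⁴ = 3.17×10^12 − 2.69×10^11 = 2.90×10^12 K⁴.
Q = 0.86 × 5.67×10⁻⁸ × 0.749 × 2.90×10^12 = 1.06×10^5 W.

Q ≈ 1.06×10^5 W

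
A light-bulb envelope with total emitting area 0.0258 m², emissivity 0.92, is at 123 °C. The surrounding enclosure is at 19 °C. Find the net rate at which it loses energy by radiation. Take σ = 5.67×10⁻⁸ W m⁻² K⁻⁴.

Convert: 123 °C = 396 K; 19 °C = 292 K.
Q = εσA(T⁴ − T_s⁴). T⁴ − T_s⁴ = (396)⁴ − (292)⁴ = 2.46×10^10 − 7.27×10^9 = 1.73×10^10 K⁴.
Q = 0.92 × 5.67×10⁻⁸ × 0.0258 × 1.73×10^10 = 23.3 W.

Q ≈ 23.3 W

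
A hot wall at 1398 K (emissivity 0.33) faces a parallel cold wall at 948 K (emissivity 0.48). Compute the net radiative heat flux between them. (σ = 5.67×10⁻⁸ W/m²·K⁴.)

q ≈ 41500 W/m²

For two large parallel gray plates, q = σ(T₁⁴ − T₂⁴) / (1/ε₁ + 1/ε₂ − 1).
1/ε₁ + 1/ε₂ − 1 = 1/0.33 + 1/0.48 − 1 = 4.114.
T₁⁴ − T₂⁴ = 3.82×10^12 − 8.08×10^11 = 3.01×10^12 K⁴.
q = 5.67×10⁻⁸ × 3.01×10^12 / 4.114 = 41500 W/m².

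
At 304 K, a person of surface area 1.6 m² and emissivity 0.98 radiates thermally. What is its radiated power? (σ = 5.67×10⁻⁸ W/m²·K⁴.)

P ≈ 759 W

Stefan–Boltzmann: P = εσAT⁴ = 0.98 × 5.67×10⁻⁸ × 1.60 × (304)⁴ = 0.98 × 5.67×10⁻⁸ × 1.60 × 8.54×10^9.
P = 759 W.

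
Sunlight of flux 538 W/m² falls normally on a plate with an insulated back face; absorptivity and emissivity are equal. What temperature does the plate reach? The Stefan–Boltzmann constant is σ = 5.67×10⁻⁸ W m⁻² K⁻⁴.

T ≈ 312 K

Absorbed flux αS = emitted flux εσT⁴ (one radiating face); with α = ε, T = (S/σ)^(1/4).
T = (538 / 5.67×10⁻⁸)^(1/4) = (9.49×10^9)^(1/4).
T = 312 K.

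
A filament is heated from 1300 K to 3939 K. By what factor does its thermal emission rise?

ratio ≈ 84.3

P ∝ T⁴, so the ratio is (3939/1300)⁴ = (3.030)⁴ = 84.3.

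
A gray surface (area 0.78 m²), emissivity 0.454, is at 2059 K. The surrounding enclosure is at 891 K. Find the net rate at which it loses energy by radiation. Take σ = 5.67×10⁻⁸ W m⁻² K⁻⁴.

Q = εσA(T⁴ − T_s⁴). T⁴ − T_s⁴ = (2059)⁴ − (891)⁴ = 1.80×10^13 − 6.30×10^11 = 1.73×10^13 K⁴.
Q = 0.454 × 5.67×10⁻⁸ × 0.780 × 1.73×10^13 = 3.48×10^5 W.

Q ≈ 3.48×10^5 W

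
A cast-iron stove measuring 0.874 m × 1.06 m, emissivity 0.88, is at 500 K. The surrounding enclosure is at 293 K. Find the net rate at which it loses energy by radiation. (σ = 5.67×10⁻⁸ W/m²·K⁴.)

Q ≈ 2550 W

A = 0.874 × 1.06 = 0.926 m².
Q = εσA(T⁴ − T_s⁴). T⁴ − T_s⁴ = (500)⁴ − (293)⁴ = 6.25×10^10 − 7.37×10^9 = 5.51×10^10 K⁴.
Q = 0.88 × 5.67×10⁻⁸ × 0.926 × 5.51×10^10 = 2550 W.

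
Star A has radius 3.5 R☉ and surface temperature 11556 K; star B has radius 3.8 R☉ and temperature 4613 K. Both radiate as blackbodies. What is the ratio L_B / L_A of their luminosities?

L_B/L_A ≈ 0.0299

L = 4πR²σT⁴ ∝ R²T⁴, so L_B/L_A = (3.8/3.5)² × (4613/11556)⁴ = 1.18 × 0.0254 = 0.0299.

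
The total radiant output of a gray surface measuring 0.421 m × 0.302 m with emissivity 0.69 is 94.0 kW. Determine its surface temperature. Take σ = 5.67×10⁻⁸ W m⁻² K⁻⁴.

T ≈ 2080 K

A = 0.421 × 0.302 = 0.127 m².
From P = εσAT⁴, T = (P / εσA)^(1/4) = (94000 / (0.69 × 5.67×10⁻⁸ × 0.127))^(1/4).
T = (1.89×10^13)^(1/4) = 2080 K.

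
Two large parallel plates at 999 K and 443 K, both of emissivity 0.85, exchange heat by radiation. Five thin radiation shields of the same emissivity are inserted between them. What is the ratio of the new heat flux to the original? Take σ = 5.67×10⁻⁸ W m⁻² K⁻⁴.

ratio ≈ 0.167

With N identical shields there are N+1 = 6 gaps in series, each with the same radiative resistance, so the flux falls to 1/(N+1) of its unshielded value.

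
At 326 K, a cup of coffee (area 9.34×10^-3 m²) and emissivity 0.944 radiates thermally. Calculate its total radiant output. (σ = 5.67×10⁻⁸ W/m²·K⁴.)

P ≈ 5.65 W

Stefan–Boltzmann: P = εσAT⁴ = 0.944 × 5.67×10⁻⁸ × 9.34×10^-3 × (326)⁴ = 0.944 × 5.67×10⁻⁸ × 9.34×10^-3 × 1.13×10^10.
P = 5.65 W.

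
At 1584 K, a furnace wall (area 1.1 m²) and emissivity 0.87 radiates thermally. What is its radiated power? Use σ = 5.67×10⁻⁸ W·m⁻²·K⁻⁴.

P ≈ 3.42×10^5 W

Stefan–Boltzmann: P = εσAT⁴ = 0.87 × 5.67×10⁻⁸ × 1.10 × (1584)⁴ = 0.87 × 5.67×10⁻⁸ × 1.10 × 6.30×10^12.
P = 3.42×10^5 W.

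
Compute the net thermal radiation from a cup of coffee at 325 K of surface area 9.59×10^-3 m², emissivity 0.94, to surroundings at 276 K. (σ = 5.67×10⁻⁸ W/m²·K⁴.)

Q ≈ 2.74 W

Q = εσA(T⁴ − T_s⁴). T⁴ − T_s⁴ = (325)⁴ − (276)⁴ = 1.12×10^10 − 5.80×10^9 = 5.35×10^9 K⁴.
Q = 0.94 × 5.67×10⁻⁸ × 9.59×10^-3 × 5.35×10^9 = 2.74 W.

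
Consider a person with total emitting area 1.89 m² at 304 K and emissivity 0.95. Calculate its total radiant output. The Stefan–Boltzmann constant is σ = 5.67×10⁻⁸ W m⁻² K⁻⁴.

Stefan–Boltzmann: P = εσAT⁴ = 0.95 × 5.67×10⁻⁸ × 1.89 × (304)⁴ = 0.95 × 5.67×10⁻⁸ × 1.89 × 8.54×10^9.
P = 869 W.

P ≈ 869 W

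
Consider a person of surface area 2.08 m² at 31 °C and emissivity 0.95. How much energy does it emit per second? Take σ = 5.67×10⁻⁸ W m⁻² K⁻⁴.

31 °C = 304 K.
P = εσAT⁴ = 0.95 × 5.67×10⁻⁸ × 2.08 × (304)⁴ = 0.95 × 5.67×10⁻⁸ × 2.08 × 8.54×10^9.
P = 957 W.

P ≈ 957 W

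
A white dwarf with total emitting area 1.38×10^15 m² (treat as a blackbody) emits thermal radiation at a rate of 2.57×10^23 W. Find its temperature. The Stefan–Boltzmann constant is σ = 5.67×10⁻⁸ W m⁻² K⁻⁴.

T ≈ 7570 K

From P = σAT⁴, T = (P / σA)^(1/4) = (2.57×10^23 / (5.67×10⁻⁸ × 1.38×10^15))^(1/4).
T = (3.28×10^15)^(1/4) = 7570 K.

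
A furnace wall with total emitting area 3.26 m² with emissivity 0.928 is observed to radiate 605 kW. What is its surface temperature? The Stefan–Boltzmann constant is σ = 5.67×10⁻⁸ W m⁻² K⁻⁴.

From P = εσAT⁴, T = (P / εσA)^(1/4) = (6.05×10^5 / (0.928 × 5.67×10⁻⁸ × 3.26))^(1/4).
T = (3.53×10^12)^(1/4) = 1370 K.

T ≈ 1370 K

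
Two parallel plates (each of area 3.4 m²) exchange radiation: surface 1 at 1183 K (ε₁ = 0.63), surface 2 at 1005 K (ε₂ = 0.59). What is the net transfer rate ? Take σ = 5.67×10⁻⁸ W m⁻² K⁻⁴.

For two large parallel gray plates, q = σ(T₁⁴ − T₂⁴) / (1/ε₁ + 1/ε₂ − 1).
1/ε₁ + 1/ε₂ − 1 = 1/0.63 + 1/0.59 − 1 = 2.282.
T₁⁴ − T₂⁴ = 1.96×10^12 − 1.02×10^12 = 9.38×10^11 K⁴.
q = 5.67×10⁻⁸ × 9.38×10^11 / 2.282 = 23300 W/m².
Q = q·A = 23300 × 3.4 = 79300 W.

Q ≈ 79300 W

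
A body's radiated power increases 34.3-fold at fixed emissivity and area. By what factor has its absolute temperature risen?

P ∝ T⁴ ⇒ T ∝ P^(1/4), so T scales by (34.3)^(1/4) = 2.42.

factor ≈ 2.42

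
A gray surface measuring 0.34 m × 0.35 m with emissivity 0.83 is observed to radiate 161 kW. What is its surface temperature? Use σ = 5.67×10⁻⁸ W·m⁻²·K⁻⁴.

A = 0.34 × 0.35 = 0.119 m².
From P = εσAT⁴, T = (P / εσA)^(1/4) = (1.61×10^5 / (0.83 × 5.67×10⁻⁸ × 0.119))^(1/4).
T = (2.87×10^13)^(1/4) = 2320 K.

T ≈ 2320 K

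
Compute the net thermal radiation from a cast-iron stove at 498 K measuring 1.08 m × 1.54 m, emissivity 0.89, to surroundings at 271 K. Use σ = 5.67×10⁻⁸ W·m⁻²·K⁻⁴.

A = 1.08 × 1.54 = 1.66 m².
Q = εσA(T⁴ − T_s⁴). T⁴ − T_s⁴ = (498)⁴ − (271)⁴ = 6.15×10^10 − 5.39×10^9 = 5.61×10^10 K⁴.
Q = 0.89 × 5.67×10⁻⁸ × 1.66 × 5.61×10^10 = 4710 W.

Q ≈ 4710 W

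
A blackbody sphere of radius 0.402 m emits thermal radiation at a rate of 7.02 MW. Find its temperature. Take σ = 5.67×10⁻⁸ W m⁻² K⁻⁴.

T ≈ 2790 K

A = 4πr² = 4π × (0.402)² = 2.03 m².
From P = σAT⁴, T = (P / σA)^(1/4) = (7.02×10^6 / (5.67×10⁻⁸ × 2.03))^(1/4).
T = (6.10×10^13)^(1/4) = 2790 K.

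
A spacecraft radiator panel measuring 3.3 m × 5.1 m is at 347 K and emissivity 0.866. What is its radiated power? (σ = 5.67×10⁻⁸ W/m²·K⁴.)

A = 3.3 × 5.1 = 16.8 m².
P = εσAT⁴ = 0.866 × 5.67×10⁻⁸ × 16.8 × (347)⁴ = 0.866 × 5.67×10⁻⁸ × 16.8 × 1.45×10^10.
P = 12000 W.

P ≈ 12000 W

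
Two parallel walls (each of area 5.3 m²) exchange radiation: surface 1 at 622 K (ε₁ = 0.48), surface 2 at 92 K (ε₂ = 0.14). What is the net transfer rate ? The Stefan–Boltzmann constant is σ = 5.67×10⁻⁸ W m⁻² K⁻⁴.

Q ≈ 5470 W

For two large parallel gray plates, q = σ(T₁⁴ − T₂⁴) / (1/ε₁ + 1/ε₂ − 1).
1/ε₁ + 1/ε₂ − 1 = 1/0.48 + 1/0.14 − 1 = 8.226.
T₁⁴ − T₂⁴ = 1.50×10^11 − 7.16×10^7 = 1.50×10^11 K⁴.
q = 5.67×10⁻⁸ × 1.50×10^11 / 8.226 = 1030 W/m².
Q = q·A = 1030 × 5.3 = 5470 W.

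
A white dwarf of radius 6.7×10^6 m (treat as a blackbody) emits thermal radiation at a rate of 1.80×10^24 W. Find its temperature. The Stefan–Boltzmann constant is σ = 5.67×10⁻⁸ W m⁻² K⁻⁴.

T ≈ 15400 K

A = 4πr² = 4π × (6.7×10^6)² = 5.64×10^14 m².
From P = σAT⁴, T = (P / σA)^(1/4) = (1.80×10^24 / (5.67×10⁻⁸ × 5.64×10^14))^(1/4).
T = (5.63×10^16)^(1/4) = 15400 K.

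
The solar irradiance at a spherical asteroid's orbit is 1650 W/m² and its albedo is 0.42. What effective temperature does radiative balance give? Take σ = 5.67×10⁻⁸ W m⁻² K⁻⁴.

Power absorbed = (1−a)S·πR²; power emitted = 4πR²σT⁴. Equating and cancelling πR²:
T = ((1−a)S / 4σ)^(1/4) = (957 / (4 × 5.67×10⁻⁸))^(1/4) = (4.22×10^9)^(1/4).
T = 255 K.

T ≈ 255 K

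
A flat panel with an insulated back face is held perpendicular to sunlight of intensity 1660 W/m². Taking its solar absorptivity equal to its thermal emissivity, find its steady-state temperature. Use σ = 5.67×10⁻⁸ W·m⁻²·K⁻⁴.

T ≈ 414 K

Absorbed flux αS = emitted flux εσT⁴ (one radiating face); with α = ε, T = (S/σ)^(1/4).
T = (1660 / 5.67×10⁻⁸)^(1/4) = (2.93×10^10)^(1/4).
T = 414 K.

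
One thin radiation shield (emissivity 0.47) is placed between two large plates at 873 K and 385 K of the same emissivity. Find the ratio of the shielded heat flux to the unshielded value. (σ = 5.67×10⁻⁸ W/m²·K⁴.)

ratio ≈ 0.500

With N identical shields there are N+1 = 2 gaps in series, each with the same radiative resistance, so the flux falls to 1/(N+1) of its unshielded value.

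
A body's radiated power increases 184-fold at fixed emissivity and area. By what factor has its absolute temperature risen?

factor ≈ 3.68

P ∝ T⁴ ⇒ T ∝ P^(1/4), so T scales by (184)^(1/4) = 3.68.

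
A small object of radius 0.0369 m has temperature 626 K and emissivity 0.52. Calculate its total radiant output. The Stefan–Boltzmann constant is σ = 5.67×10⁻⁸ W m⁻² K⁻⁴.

P ≈ 77.5 W

A = 4πr² = 4π × (0.0369)² = 0.0171 m².
P = εσAT⁴ = 0.52 × 5.67×10⁻⁸ × 0.0171 × (626)⁴ = 0.52 × 5.67×10⁻⁸ × 0.0171 × 1.54×10^11.
P = 77.5 W.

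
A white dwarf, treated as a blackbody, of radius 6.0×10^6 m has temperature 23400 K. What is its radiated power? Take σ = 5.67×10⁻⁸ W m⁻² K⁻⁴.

A = 4πr² = 4π × (6.0×10^6)² = 4.52×10^14 m².
P = σAT⁴ = 5.67×10⁻⁸ × 4.52×10^14 × (23400)⁴ = 5.67×10⁻⁸ × 4.52×10^14 × 3.00×10^17.
P = 7.69×10^24 W.

P ≈ 7.69×10^24 W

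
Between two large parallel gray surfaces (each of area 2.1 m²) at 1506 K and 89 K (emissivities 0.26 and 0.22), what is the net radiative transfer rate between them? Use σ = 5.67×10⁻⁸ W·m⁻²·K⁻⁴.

For two large parallel gray plates, q = σ(T₁⁴ − T₂⁴) / (1/ε₁ + 1/ε₂ − 1).
1/ε₁ + 1/ε₂ − 1 = 1/0.26 + 1/0.22 − 1 = 7.392.
T₁⁴ − T₂⁴ = 5.14×10^12 − 6.27×10^7 = 5.14×10^12 K⁴.
q = 5.67×10⁻⁸ × 5.14×10^12 / 7.392 = 39500 W/m².
Q = q·A = 39500 × 2.1 = 82900 W.

Q ≈ 82900 W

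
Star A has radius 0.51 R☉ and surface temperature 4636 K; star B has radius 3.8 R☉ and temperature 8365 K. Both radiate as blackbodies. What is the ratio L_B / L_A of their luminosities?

L = 4πR²σT⁴ ∝ R²T⁴, so L_B/L_A = (3.8/0.51)² × (8365/4636)⁴ = 55.5 × 10.6 = 588.

L_B/L_A ≈ 588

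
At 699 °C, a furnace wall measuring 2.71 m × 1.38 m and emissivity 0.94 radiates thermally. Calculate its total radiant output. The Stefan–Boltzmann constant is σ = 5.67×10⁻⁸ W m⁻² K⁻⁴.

A = 2.71 × 1.38 = 3.74 m².
699 °C = 972 K.
P = εσAT⁴ = 0.94 × 5.67×10⁻⁸ × 3.74 × (972)⁴ = 0.94 × 5.67×10⁻⁸ × 3.74 × 8.93×10^11.
P = 1.78×10^5 W.

P ≈ 1.78×10^5 W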